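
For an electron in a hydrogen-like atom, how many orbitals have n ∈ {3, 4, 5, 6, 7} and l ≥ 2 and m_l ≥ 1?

For each n in the range, tally the orbitals obeying l ≥ 2 and m_l ≥ 1:
n=3 → 2; n=4 → 5; n=5 → 9; n=6 → 14; n=7 → 20.
Total orbitals: 2 + 5 + 9 + 14 + 20 = 50.

50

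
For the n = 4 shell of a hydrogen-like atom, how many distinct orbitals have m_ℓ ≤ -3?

1

The n = 4 shell has ℓ = 0 through 3; check each.
The (ℓ, m_ℓ) pairs meeting m_ℓ ≤ -3 give: ℓ=3 → 1.
Total orbitals: 1.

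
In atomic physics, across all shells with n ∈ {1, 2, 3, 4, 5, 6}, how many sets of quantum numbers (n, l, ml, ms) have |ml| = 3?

24

For each n in the range, tally the orbitals obeying |ml| = 3:
n=4 → 2; n=5 → 4; n=6 → 6.
Orbitals: 2 + 4 + 6 = 12. Including both spin states (ms = ±1/2) gives 2 × 12 = 24 states.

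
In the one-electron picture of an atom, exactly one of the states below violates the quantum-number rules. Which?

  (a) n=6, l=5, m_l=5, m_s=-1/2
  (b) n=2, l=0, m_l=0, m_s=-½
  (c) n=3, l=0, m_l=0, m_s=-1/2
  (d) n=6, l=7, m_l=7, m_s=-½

(d)

(d) has l = 7 ≥ n = 6, violating 0 ≤ l ≤ n−1.
The remaining sets (a), (b), (c) satisfy all four rules.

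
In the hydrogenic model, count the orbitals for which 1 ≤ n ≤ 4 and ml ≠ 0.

Count contributing orbitals for each principal shell:
n=2 → 2; n=3 → 6; n=4 → 12.
Total orbitals: 2 + 6 + 12 = 20.

20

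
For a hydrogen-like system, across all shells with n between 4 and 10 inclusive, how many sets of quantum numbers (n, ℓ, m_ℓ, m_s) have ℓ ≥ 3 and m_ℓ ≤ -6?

Treat each shell separately and count matching orbitals:
n=7 → 1; n=8 → 3; n=9 → 6; n=10 → 10.
Orbitals: 1 + 3 + 6 + 10 = 20. Including both spin states (m_s = ±1/2) gives 2 × 20 = 40 states.

40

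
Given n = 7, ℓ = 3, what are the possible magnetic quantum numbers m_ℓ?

m_ℓ takes every integer from −ℓ to +ℓ. With ℓ = 3 that gives the 7 values -3, -2, -1, 0, 1, 2, 3.

-3, -2, -1, 0, 1, 2, 3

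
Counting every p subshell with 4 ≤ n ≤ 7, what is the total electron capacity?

24

A p subshell (ℓ = 1) exists for every n ≥ 2, so shells n = 4, 5, 6, 7 each contribute one — 4 subshells.
Since each p subshell holds 2(2·1+1) = 6 electrons, the total is 4 × 6 = 24.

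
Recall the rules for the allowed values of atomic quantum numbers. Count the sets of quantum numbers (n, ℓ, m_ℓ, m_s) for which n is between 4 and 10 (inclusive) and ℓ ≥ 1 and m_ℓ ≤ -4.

112

Go shell by shell, enumerating (ℓ, m_ℓ) with ℓ ≥ 1 and m_ℓ ≤ -4:
n=5 → 1; n=6 → 3; n=7 → 6; n=8 → 10; n=9 → 15; n=10 → 21.
Orbitals: 1 + 3 + 6 + 10 + 15 + 21 = 56. Including both spin states (m_s = ±1/2) gives 2 × 56 = 112 states.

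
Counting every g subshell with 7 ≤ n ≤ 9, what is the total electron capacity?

54

A g subshell (ℓ = 4) exists for every n ≥ 5, so shells n = 7, 8, 9 each contribute one — 3 subshells.
Since each g subshell holds 2(2·4+1) = 18 electrons, the total is 3 × 18 = 54.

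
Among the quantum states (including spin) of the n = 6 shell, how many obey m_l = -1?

For n = 6, l ranges over 0 … 5.
Per l-value: l=1 → 1; l=2 → 1; l=3 → 1; l=4 → 1; l=5 → 1.
Orbitals: 1 + 1 + 1 + 1 + 1 = 5. Each orbital carries two spin states, so 5 × 2 = 10 states.

10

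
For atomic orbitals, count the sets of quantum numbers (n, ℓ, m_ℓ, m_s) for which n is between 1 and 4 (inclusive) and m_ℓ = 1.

12

Per-shell orbital counts meeting the constraint:
n=2 → 1; n=3 → 2; n=4 → 3.
Orbitals: 1 + 2 + 3 = 6. Including both spin states (m_s = ±1/2) gives 2 × 6 = 12 states.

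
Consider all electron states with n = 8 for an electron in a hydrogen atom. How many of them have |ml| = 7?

4

Go through l = 0, …, 7 (the values permitted for n = 8).
The (l, ml) pairs meeting |ml| = 7 give: l=7 → 2.
Orbitals: 2. Each orbital carries two spin states, so 2 × 2 = 4 states.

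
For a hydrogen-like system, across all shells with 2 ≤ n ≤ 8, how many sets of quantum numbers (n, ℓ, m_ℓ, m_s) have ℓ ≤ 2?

For each n in the range, tally the orbitals obeying ℓ ≤ 2:
n=2 → 4; n=3 → 9; n=4 → 9; n=5 → 9; n=6 → 9; n=7 → 9; n=8 → 9.
Orbitals: 4 + 9 + 9 + 9 + 9 + 9 + 9 = 58. Including both spin states (m_s = ±1/2) gives 2 × 58 = 116 states.

116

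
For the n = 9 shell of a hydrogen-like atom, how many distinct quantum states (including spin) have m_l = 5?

Go through l = 0, …, 8 (the values permitted for n = 9).
Per l-value: l=5 → 1; l=6 → 1; l=7 → 1; l=8 → 1.
Orbitals: 1 + 1 + 1 + 1 = 4. Each orbital carries two spin states, so 4 × 2 = 8 states.

8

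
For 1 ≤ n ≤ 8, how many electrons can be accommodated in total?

Total orbitals = 1² + 2² + 3² + 4² + 5² + 6² + 7² + 8² = 204. Doubling for spin gives 408 electrons.

408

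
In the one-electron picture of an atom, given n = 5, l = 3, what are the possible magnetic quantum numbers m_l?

m_l takes every integer from −l to +l. With l = 3 that gives the 7 values -3, -2, -1, 0, 1, 2, 3.

-3, -2, -1, 0, 1, 2, 3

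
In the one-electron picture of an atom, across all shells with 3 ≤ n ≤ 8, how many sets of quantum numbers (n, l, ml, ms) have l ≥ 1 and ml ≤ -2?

Treat each shell separately and count matching orbitals:
n=3 → 1; n=4 → 3; n=5 → 6; n=6 → 10; n=7 → 15; n=8 → 21.
Orbitals: 1 + 3 + 6 + 10 + 15 + 21 = 56. Including both spin states (ms = ±1/2) gives 2 × 56 = 112 states.

112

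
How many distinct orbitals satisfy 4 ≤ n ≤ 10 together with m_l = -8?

3

Treat each shell separately and count matching orbitals:
n=9 → 1; n=10 → 2.
Total orbitals: 1 + 2 = 3.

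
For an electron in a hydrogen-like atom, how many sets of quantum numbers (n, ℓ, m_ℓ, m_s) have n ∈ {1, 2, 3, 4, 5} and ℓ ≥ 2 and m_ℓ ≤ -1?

Go shell by shell, enumerating (ℓ, m_ℓ) with ℓ ≥ 2 and m_ℓ ≤ -1:
n=3 → 2; n=4 → 5; n=5 → 9.
Orbitals: 2 + 5 + 9 = 16. Including both spin states (m_s = ±1/2) gives 2 × 16 = 32 states.

32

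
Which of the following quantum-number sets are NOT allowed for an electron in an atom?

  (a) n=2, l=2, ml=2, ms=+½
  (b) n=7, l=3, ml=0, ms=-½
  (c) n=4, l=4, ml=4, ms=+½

(a) has l = 2 ≥ n = 2, violating 0 ≤ l ≤ n−1.
(c) has l = 4 ≥ n = 4, violating 0 ≤ l ≤ n−1.
The remaining set (b) satisfies all four rules.

(a) and (c)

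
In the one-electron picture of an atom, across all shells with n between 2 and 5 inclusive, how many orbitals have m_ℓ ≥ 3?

Work shell by shell — for each n, count the (ℓ, m_ℓ) pairs that satisfy m_ℓ ≥ 3:
n=4 → 1; n=5 → 3.
Total orbitals: 1 + 3 = 4.

4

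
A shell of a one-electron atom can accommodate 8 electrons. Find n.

n = 2

2n² = 8 ⇒ n² = 4 ⇒ n = 2.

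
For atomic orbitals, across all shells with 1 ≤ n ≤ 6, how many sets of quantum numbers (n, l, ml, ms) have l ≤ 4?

Work shell by shell — for each n, count the (l, ml) pairs that satisfy l ≤ 4:
n=1 → 1; n=2 → 4; n=3 → 9; n=4 → 16; n=5 → 25; n=6 → 25.
Orbitals: 1 + 4 + 9 + 16 + 25 + 25 = 80. Including both spin states (ms = ±1/2) gives 2 × 80 = 160 states.

160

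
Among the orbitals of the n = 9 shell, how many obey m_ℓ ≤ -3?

The n = 9 shell has ℓ = 0 through 8; check each.
Contributions: ℓ=3 → 1; ℓ=4 → 2; ℓ=5 → 3; ℓ=6 → 4; ℓ=7 → 5; ℓ=8 → 6.
Total orbitals: 1 + 2 + 3 + 4 + 5 + 6 = 21.

21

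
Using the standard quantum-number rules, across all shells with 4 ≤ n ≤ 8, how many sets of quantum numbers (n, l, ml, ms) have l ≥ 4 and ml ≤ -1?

For each n in the range, tally the orbitals obeying l ≥ 4 and ml ≤ -1:
n=5 → 4; n=6 → 9; n=7 → 15; n=8 → 22.
Orbitals: 4 + 9 + 15 + 22 = 50. Including both spin states (ms = ±1/2) gives 2 × 50 = 100 states.

100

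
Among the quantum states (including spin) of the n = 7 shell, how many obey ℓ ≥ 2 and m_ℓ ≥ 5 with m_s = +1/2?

The n = 7 shell has ℓ = 0 through 6; check each.
Per ℓ-value: ℓ=5 → 1; ℓ=6 → 2.
Orbitals: 1 + 2 = 3. With m_s fixed to a single value there is one state per orbital, giving 3 states.

3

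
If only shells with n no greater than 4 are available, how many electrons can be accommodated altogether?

60

Total orbitals = 1² + 2² + 3² + 4² = 30. Doubling for spin gives 60 electrons.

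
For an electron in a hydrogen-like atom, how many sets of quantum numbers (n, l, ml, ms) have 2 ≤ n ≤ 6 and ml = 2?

20

Per-shell orbital counts meeting the constraint:
n=3 → 1; n=4 → 2; n=5 → 3; n=6 → 4.
Orbitals: 1 + 2 + 3 + 4 = 10. Including both spin states (ms = ±1/2) gives 2 × 10 = 20 states.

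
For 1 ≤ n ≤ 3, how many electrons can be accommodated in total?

Total orbitals = 1² + 2² + 3² = 14. Doubling for spin gives 28 electrons.

28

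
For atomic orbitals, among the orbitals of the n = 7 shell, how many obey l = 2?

5

Contributions: l=2 → 5.
Total orbitals: 5.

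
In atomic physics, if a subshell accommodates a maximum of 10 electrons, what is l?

2(2l+1) = 10 ⇒ 2l+1 = 5 ⇒ l = 2.

l = 2 (d)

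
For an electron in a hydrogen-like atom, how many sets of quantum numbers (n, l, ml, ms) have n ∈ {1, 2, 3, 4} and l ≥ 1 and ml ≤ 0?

Work shell by shell — for each n, count the (l, ml) pairs that satisfy l ≥ 1 and ml ≤ 0:
n=2 → 2; n=3 → 5; n=4 → 9.
Orbitals: 2 + 5 + 9 = 16. Including both spin states (ms = ±1/2) gives 2 × 16 = 32 states.

32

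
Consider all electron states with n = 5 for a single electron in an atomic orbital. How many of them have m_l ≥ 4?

2

With n = 5 the allowed l are 0, 1, …, 4.
Per l-value: l=4 → 1.
Orbitals: 1. Each orbital carries two spin states, so 1 × 2 = 2 states.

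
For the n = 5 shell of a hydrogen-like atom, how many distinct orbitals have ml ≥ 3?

3

With n = 5 the allowed l are 0, 1, …, 4.
Orbitals with ml ≥ 3, by l: l=3 → 1; l=4 → 2.
Total orbitals: 1 + 2 = 3.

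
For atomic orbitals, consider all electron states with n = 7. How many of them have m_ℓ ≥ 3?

20

The (ℓ, m_ℓ) pairs meeting m_ℓ ≥ 3 give: ℓ=3 → 1; ℓ=4 → 2; ℓ=5 → 3; ℓ=6 → 4.
Orbitals: 1 + 2 + 3 + 4 = 10. Each orbital carries two spin states, so 10 × 2 = 20 states.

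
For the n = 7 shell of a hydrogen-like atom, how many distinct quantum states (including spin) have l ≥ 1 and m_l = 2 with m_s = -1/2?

5

Contributions: l=2 → 1; l=3 → 1; l=4 → 1; l=5 → 1; l=6 → 1.
Orbitals: 1 + 1 + 1 + 1 + 1 = 5. With m_s fixed to a single value there is one state per orbital, giving 5 states.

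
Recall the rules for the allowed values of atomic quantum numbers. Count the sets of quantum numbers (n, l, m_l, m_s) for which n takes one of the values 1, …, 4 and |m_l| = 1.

Work shell by shell — for each n, count the (l, m_l) pairs that satisfy |m_l| = 1:
n=2 → 2; n=3 → 4; n=4 → 6.
Orbitals: 2 + 4 + 6 = 12. Including both spin states (m_s = ±1/2) gives 2 × 12 = 24 states.

24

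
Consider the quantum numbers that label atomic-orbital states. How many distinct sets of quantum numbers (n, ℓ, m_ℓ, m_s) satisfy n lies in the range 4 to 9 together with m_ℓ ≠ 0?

464

Treat each shell separately and count matching orbitals:
n=4 → 12; n=5 → 20; n=6 → 30; n=7 → 42; n=8 → 56; n=9 → 72.
Orbitals: 12 + 20 + 30 + 42 + 56 + 72 = 232. Including both spin states (m_s = ±1/2) gives 2 × 232 = 464 states.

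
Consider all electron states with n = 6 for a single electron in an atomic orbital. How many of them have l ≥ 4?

With n = 6 the allowed l are 0, 1, …, 5.
Orbitals with l ≥ 4, by l: l=4 → 9; l=5 → 11.
Orbitals: 9 + 11 = 20. Each orbital carries two spin states, so 20 × 2 = 40 states.

40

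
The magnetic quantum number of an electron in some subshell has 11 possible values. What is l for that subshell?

l = 5

m_l ranges over 2l+1 integers, so 2l+1 = 11 ⇒ l = 5.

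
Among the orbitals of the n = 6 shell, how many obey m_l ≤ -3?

Go through l = 0, …, 5 (the values permitted for n = 6).
Contributions: l=3 → 1; l=4 → 2; l=5 → 3.
Total orbitals: 1 + 2 + 3 = 6.

6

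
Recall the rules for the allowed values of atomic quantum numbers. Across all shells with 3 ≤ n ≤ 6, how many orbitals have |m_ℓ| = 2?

20

Work shell by shell — for each n, count the (ℓ, m_ℓ) pairs that satisfy |m_ℓ| = 2:
n=3 → 2; n=4 → 4; n=5 → 6; n=6 → 8.
Total orbitals: 2 + 4 + 6 + 8 = 20.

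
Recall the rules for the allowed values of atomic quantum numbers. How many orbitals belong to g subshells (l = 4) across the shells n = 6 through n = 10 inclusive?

A g subshell (l = 4) exists for every n ≥ 5, so shells n = 6, 7, 8, 9, 10 each contribute one — 5 subshells.
Since each g subshell has 2·4+1 = 9 orbitals, the total is 5 × 9 = 45.

45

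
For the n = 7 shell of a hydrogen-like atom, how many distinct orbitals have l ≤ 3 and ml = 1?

Go through l = 0, …, 6 (the values permitted for n = 7).
Contributions: l=1 → 1; l=2 → 1; l=3 → 1.
Total orbitals: 1 + 1 + 1 = 3.

3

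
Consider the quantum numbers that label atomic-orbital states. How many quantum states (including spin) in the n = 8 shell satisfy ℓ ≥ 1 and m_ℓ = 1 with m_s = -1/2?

7

The n = 8 shell has ℓ = 0 through 7; check each.
Per ℓ-value: ℓ=1 → 1; ℓ=2 → 1; ℓ=3 → 1; ℓ=4 → 1; ℓ=5 → 1; ℓ=6 → 1; ℓ=7 → 1.
Orbitals: 1 + 1 + 1 + 1 + 1 + 1 + 1 = 7. With m_s fixed to a single value there is one state per orbital, giving 7 states.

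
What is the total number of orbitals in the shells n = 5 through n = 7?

110

Shell n has n² orbitals: 5²=25 + 6²=36 + 7²=49 = 110 orbitals.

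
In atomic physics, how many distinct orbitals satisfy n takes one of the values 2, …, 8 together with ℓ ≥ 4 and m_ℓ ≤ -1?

Go shell by shell, enumerating (ℓ, m_ℓ) with ℓ ≥ 4 and m_ℓ ≤ -1:
n=5 → 4; n=6 → 9; n=7 → 15; n=8 → 22.
Total orbitals: 4 + 9 + 15 + 22 = 50.

50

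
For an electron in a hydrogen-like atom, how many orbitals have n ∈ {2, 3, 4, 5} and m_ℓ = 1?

10

For each n in the range, tally the orbitals obeying m_ℓ = 1:
n=2 → 1; n=3 → 2; n=4 → 3; n=5 → 4.
Total orbitals: 1 + 2 + 3 + 4 = 10.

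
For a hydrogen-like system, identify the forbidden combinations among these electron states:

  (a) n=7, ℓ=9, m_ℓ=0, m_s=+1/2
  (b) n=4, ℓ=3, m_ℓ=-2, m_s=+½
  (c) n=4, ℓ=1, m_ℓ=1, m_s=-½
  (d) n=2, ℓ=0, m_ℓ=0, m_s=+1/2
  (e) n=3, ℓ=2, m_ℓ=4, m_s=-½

(a) has ℓ = 9 ≥ n = 7, violating 0 ≤ ℓ ≤ n−1.
(e) has |m_ℓ| = 4 > ℓ = 2, violating −ℓ ≤ m_ℓ ≤ ℓ.
The remaining sets (b), (c), (d) satisfy all four rules.

(a) and (e)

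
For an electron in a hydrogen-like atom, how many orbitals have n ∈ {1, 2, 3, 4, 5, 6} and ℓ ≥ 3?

Go shell by shell, enumerating (ℓ, m_ℓ) with ℓ ≥ 3:
n=4 → 7; n=5 → 16; n=6 → 27.
Total orbitals: 7 + 16 + 27 = 50.

50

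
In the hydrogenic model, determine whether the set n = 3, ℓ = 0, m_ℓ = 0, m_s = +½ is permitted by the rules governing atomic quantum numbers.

Valid

n = 3 is a positive integer. ℓ = 0 satisfies 0 ≤ ℓ ≤ n−1 = 2. m_ℓ = 0 lies in the range −ℓ … +ℓ (here 0). m_s = +1/2 is one of ±1/2.
All four constraints are satisfied.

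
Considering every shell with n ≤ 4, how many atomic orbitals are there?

Total orbitals = 1² + 2² + 3² + 4² = 30.

30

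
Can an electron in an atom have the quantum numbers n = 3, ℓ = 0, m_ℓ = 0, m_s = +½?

Valid

n = 3 is a positive integer. ℓ = 0 satisfies 0 ≤ ℓ ≤ n−1 = 2. m_ℓ = 0 lies in the range −ℓ … +ℓ (here 0). m_s = +1/2 is one of ±1/2.
All four constraints are satisfied.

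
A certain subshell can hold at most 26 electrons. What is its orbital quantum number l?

l = 6 (i)

2(2l+1) = 26 ⇒ 2l+1 = 13 ⇒ l = 6.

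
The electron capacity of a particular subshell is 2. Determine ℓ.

ℓ = 0

2(2ℓ+1) = 2 ⇒ 2ℓ+1 = 1 ⇒ ℓ = 0.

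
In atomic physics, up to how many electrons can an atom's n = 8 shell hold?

128

A shell holds 2n² electrons: 2 × 8² = 2 × 64 = 128.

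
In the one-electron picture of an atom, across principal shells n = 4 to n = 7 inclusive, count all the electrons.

252

Shell n has n² orbitals: 4²=16 + 5²=25 + 6²=36 + 7²=49 = 126 orbitals.
Two spin states per orbital: 2 × 126 = 252 electrons.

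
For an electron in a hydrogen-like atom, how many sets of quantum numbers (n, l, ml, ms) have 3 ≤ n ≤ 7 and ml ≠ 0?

220

For each n in the range, tally the orbitals obeying ml ≠ 0:
n=3 → 6; n=4 → 12; n=5 → 20; n=6 → 30; n=7 → 42.
Orbitals: 6 + 12 + 20 + 30 + 42 = 110. Including both spin states (ms = ±1/2) gives 2 × 110 = 220 states.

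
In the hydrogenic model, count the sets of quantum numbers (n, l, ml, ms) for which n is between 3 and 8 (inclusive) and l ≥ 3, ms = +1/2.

145

For each n in the range, tally the orbitals obeying l ≥ 3:
n=4 → 7; n=5 → 16; n=6 → 27; n=7 → 40; n=8 → 55.
Orbitals: 7 + 16 + 27 + 40 + 55 = 145. With ms fixed to +1/2 there is one state per orbital, so 145 states.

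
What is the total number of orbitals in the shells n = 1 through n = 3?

14

Shell n has n² orbitals: 1²=1 + 2²=4 + 3²=9 = 14 orbitals.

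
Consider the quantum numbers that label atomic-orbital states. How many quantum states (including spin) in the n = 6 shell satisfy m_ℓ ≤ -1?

Go through ℓ = 0, …, 5 (the values permitted for n = 6).
Orbitals with m_ℓ ≤ -1, by ℓ: ℓ=1 → 1; ℓ=2 → 2; ℓ=3 → 3; ℓ=4 → 4; ℓ=5 → 5.
Orbitals: 1 + 2 + 3 + 4 + 5 = 15. Each orbital carries two spin states, so 15 × 2 = 30 states.

30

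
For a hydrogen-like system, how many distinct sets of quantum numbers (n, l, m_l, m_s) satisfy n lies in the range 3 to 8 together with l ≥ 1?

386

Count contributing orbitals for each principal shell:
n=3 → 8; n=4 → 15; n=5 → 24; n=6 → 35; n=7 → 48; n=8 → 63.
Orbitals: 8 + 15 + 24 + 35 + 48 + 63 = 193. Including both spin states (m_s = ±1/2) gives 2 × 193 = 386 states.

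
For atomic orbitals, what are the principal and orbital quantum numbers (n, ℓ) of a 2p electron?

The leading integer gives n = 2; the letter 'p' means ℓ = 1.

n = 2, ℓ = 1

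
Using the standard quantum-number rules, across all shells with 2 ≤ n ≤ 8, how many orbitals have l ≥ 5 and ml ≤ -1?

Work shell by shell — for each n, count the (l, ml) pairs that satisfy l ≥ 5 and ml ≤ -1:
n=6 → 5; n=7 → 11; n=8 → 18.
Total orbitals: 5 + 11 + 18 = 34.

34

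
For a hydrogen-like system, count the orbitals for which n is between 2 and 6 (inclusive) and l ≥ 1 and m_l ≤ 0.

50

Work shell by shell — for each n, count the (l, m_l) pairs that satisfy l ≥ 1 and m_l ≤ 0:
n=2 → 2; n=3 → 5; n=4 → 9; n=5 → 14; n=6 → 20.
Total orbitals: 2 + 5 + 9 + 14 + 20 = 50.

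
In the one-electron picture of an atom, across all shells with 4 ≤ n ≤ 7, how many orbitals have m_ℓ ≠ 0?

Work shell by shell — for each n, count the (ℓ, m_ℓ) pairs that satisfy m_ℓ ≠ 0:
n=4 → 12; n=5 → 20; n=6 → 30; n=7 → 42.
Total orbitals: 12 + 20 + 30 + 42 = 104.

104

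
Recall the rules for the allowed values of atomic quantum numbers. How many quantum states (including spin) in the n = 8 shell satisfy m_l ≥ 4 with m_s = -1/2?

10

The n = 8 shell has l = 0 through 7; check each.
Contributions: l=4 → 1; l=5 → 2; l=6 → 3; l=7 → 4.
Orbitals: 1 + 2 + 3 + 4 = 10. With m_s fixed to a single value there is one state per orbital, giving 10 states.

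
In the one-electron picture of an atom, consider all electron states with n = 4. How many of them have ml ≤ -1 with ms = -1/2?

The n = 4 shell has l = 0 through 3; check each.
The (l, ml) pairs meeting ml ≤ -1 give: l=1 → 1; l=2 → 2; l=3 → 3.
Orbitals: 1 + 2 + 3 = 6. With ms fixed to a single value there is one state per orbital, giving 6 states.

6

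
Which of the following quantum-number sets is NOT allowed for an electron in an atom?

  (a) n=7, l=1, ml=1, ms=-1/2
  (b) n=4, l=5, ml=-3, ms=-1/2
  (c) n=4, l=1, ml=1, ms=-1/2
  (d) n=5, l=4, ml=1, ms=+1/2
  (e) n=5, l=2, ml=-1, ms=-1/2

(b)

(b) has l = 5 ≥ n = 4, violating 0 ≤ l ≤ n−1.
The remaining sets (a), (c), (d), (e) satisfy all four rules.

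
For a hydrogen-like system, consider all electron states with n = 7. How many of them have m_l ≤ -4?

12

The n = 7 shell has l = 0 through 6; check each.
The (l, m_l) pairs meeting m_l ≤ -4 give: l=4 → 1; l=5 → 2; l=6 → 3.
Orbitals: 1 + 2 + 3 = 6. Each orbital carries two spin states, so 6 × 2 = 12 states.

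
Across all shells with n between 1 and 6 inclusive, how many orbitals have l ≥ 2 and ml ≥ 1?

Go shell by shell, enumerating (l, ml) with l ≥ 2 and ml ≥ 1:
n=3 → 2; n=4 → 5; n=5 → 9; n=6 → 14.
Total orbitals: 2 + 5 + 9 + 14 = 30.

30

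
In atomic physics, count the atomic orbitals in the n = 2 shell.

The n = 2 shell contains n² = 2² = 4 orbitals.

4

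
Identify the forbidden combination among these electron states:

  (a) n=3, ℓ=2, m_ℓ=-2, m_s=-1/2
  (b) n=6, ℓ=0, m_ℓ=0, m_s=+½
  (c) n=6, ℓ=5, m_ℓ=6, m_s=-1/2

(c) has |m_ℓ| = 6 > ℓ = 5, violating −ℓ ≤ m_ℓ ≤ ℓ.
The remaining sets (a), (b) satisfy all four rules.

(c)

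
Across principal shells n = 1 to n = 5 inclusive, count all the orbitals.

55

Shell n has n² orbitals: 1²=1 + 2²=4 + 3²=9 + 4²=16 + 5²=25 = 55 orbitals.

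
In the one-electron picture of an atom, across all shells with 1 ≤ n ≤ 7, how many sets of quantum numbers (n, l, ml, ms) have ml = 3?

20

Go shell by shell, enumerating (l, ml) with ml = 3:
n=4 → 1; n=5 → 2; n=6 → 3; n=7 → 4.
Orbitals: 1 + 2 + 3 + 4 = 10. Including both spin states (ms = ±1/2) gives 2 × 10 = 20 states.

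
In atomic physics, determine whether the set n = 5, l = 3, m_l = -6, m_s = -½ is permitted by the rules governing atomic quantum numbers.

The magnetic quantum number must satisfy −l ≤ m_l ≤ l. With l = 3, m_l can only be -3, -2, -1, 0, 1, 2, 3, so m_l = -6 is forbidden.

Not allowed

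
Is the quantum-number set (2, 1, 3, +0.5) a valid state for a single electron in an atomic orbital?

Not allowed

The magnetic quantum number must satisfy −l ≤ m_l ≤ l. With l = 1, m_l can only be -1, 0, 1, so m_l = 3 is forbidden.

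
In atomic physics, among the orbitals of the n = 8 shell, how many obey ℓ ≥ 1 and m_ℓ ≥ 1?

For n = 8, ℓ ranges over 0 … 7.
Per ℓ-value: ℓ=1 → 1; ℓ=2 → 2; ℓ=3 → 3; ℓ=4 → 4; ℓ=5 → 5; ℓ=6 → 6; ℓ=7 → 7.
Total orbitals: 1 + 2 + 3 + 4 + 5 + 6 + 7 = 28.

28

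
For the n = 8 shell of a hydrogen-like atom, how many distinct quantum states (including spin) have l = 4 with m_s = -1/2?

9

With n = 8 the allowed l are 0, 1, …, 7.
Orbitals with l = 4, by l: l=4 → 9.
Orbitals: 9. With m_s fixed to a single value there is one state per orbital, giving 9 states.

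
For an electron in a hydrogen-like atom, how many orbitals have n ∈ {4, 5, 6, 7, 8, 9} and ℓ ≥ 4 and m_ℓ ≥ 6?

Count contributing orbitals for each principal shell:
n=7 → 1; n=8 → 3; n=9 → 6.
Total orbitals: 1 + 3 + 6 = 10.

10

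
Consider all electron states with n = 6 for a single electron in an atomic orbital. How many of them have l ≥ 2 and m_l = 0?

The n = 6 shell has l = 0 through 5; check each.
Contributions: l=2 → 1; l=3 → 1; l=4 → 1; l=5 → 1.
Orbitals: 1 + 1 + 1 + 1 = 4. Each orbital carries two spin states, so 4 × 2 = 8 states.

8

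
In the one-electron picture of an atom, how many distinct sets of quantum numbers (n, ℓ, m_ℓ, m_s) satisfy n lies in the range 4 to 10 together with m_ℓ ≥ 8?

For each n in the range, tally the orbitals obeying m_ℓ ≥ 8:
n=9 → 1; n=10 → 3.
Orbitals: 1 + 3 = 4. Including both spin states (m_s = ±1/2) gives 2 × 4 = 8 states.

8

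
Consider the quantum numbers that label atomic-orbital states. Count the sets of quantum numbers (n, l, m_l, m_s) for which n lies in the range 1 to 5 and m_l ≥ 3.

Work shell by shell — for each n, count the (l, m_l) pairs that satisfy m_l ≥ 3:
n=4 → 1; n=5 → 3.
Orbitals: 1 + 3 = 4. Including both spin states (m_s = ±1/2) gives 2 × 4 = 8 states.

8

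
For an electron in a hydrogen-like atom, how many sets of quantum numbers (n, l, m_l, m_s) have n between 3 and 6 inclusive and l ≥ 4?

58

Treat each shell separately and count matching orbitals:
n=5 → 9; n=6 → 20.
Orbitals: 9 + 20 = 29. Including both spin states (m_s = ±1/2) gives 2 × 29 = 58 states.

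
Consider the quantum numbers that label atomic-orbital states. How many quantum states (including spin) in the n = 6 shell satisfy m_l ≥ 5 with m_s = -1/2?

1

Orbitals with m_l ≥ 5, by l: l=5 → 1.
Orbitals: 1. With m_s fixed to a single value there is one state per orbital, giving 1 state.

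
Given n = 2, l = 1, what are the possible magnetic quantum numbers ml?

-1, 0, 1

ml takes every integer from −l to +l. With l = 1 that gives the 3 values -1, 0, 1.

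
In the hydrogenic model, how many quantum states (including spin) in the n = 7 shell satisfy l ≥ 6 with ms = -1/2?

Go through l = 0, …, 6 (the values permitted for n = 7).
Orbitals with l ≥ 6, by l: l=6 → 13.
Orbitals: 13. With ms fixed to a single value there is one state per orbital, giving 13 states.

13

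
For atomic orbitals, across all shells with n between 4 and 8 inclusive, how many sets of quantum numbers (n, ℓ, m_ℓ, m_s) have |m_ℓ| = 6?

Per-shell orbital counts meeting the constraint:
n=7 → 2; n=8 → 4.
Orbitals: 2 + 4 = 6. Including both spin states (m_s = ±1/2) gives 2 × 6 = 12 states.

12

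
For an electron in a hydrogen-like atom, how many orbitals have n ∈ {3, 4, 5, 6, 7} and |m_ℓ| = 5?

Treat each shell separately and count matching orbitals:
n=6 → 2; n=7 → 4.
Total orbitals: 2 + 4 = 6.

6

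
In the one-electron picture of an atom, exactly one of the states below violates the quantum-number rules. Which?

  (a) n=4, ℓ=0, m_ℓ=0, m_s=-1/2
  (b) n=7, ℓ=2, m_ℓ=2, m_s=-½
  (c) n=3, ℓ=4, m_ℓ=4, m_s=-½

(c)

(c) has ℓ = 4 ≥ n = 3, violating 0 ≤ ℓ ≤ n−1.
The remaining sets (a), (b) satisfy all four rules.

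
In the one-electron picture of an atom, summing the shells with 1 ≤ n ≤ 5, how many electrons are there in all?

110

Shell n has n² orbitals: 1²=1 + 2²=4 + 3²=9 + 4²=16 + 5²=25 = 55 orbitals.
Two spin states per orbital: 2 × 55 = 110 electrons.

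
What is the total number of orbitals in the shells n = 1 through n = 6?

Shell n has n² orbitals: 1²=1 + 2²=4 + 3²=9 + 4²=16 + 5²=25 + 6²=36 = 91 orbitals.

91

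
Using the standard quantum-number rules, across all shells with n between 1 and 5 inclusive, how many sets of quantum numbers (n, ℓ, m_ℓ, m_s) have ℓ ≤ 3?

92

Count contributing orbitals for each principal shell:
n=1 → 1; n=2 → 4; n=3 → 9; n=4 → 16; n=5 → 16.
Orbitals: 1 + 4 + 9 + 16 + 16 = 46. Including both spin states (m_s = ±1/2) gives 2 × 46 = 92 states.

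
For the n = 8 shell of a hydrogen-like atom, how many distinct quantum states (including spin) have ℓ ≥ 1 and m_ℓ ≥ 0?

70

For n = 8, ℓ ranges over 0 … 7.
Per ℓ-value: ℓ=1 → 2; ℓ=2 → 3; ℓ=3 → 4; ℓ=4 → 5; ℓ=5 → 6; ℓ=6 → 7; ℓ=7 → 8.
Orbitals: 2 + 3 + 4 + 5 + 6 + 7 + 8 = 35. Each orbital carries two spin states, so 35 × 2 = 70 states.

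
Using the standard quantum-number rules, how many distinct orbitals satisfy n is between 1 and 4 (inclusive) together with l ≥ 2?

Per-shell orbital counts meeting the constraint:
n=3 → 5; n=4 → 12.
Total orbitals: 5 + 12 = 17.

17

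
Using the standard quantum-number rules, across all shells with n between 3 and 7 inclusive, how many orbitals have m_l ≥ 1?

For each n in the range, tally the orbitals obeying m_l ≥ 1:
n=3 → 3; n=4 → 6; n=5 → 10; n=6 → 15; n=7 → 21.
Total orbitals: 3 + 6 + 10 + 15 + 21 = 55.

55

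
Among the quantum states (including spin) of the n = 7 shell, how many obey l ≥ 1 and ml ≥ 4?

With n = 7 the allowed l are 0, 1, …, 6.
Per l-value: l=4 → 1; l=5 → 2; l=6 → 3.
Orbitals: 1 + 2 + 3 = 6. Each orbital carries two spin states, so 6 × 2 = 12 states.

12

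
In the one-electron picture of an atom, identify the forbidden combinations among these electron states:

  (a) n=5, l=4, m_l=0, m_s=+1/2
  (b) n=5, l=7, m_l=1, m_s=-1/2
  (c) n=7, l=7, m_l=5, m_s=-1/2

(b) and (c)

(b) has l = 7 ≥ n = 5, violating 0 ≤ l ≤ n−1.
(c) has l = 7 ≥ n = 7, violating 0 ≤ l ≤ n−1.
The remaining set (a) satisfies all four rules.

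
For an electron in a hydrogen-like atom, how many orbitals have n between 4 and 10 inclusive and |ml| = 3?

Count contributing orbitals for each principal shell:
n=4 → 2; n=5 → 4; n=6 → 6; n=7 → 8; n=8 → 10; n=9 → 12; n=10 → 14.
Total orbitals: 2 + 4 + 6 + 8 + 10 + 12 + 14 = 56.

56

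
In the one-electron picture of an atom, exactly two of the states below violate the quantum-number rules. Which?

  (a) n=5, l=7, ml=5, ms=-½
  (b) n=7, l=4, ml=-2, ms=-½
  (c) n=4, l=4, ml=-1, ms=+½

(a) and (c)

(a) has l = 7 ≥ n = 5, violating 0 ≤ l ≤ n−1.
(c) has l = 4 ≥ n = 4, violating 0 ≤ l ≤ n−1.
The remaining set (b) satisfies all four rules.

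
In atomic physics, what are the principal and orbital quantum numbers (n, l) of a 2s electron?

The leading integer gives n = 2; the letter 's' means l = 0.

n = 2, l = 0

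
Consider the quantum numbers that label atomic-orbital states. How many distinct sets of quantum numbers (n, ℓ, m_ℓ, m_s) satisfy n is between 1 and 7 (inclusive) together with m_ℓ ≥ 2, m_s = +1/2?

35

Go shell by shell, enumerating (ℓ, m_ℓ) with m_ℓ ≥ 2:
n=3 → 1; n=4 → 3; n=5 → 6; n=6 → 10; n=7 → 15.
Orbitals: 1 + 3 + 6 + 10 + 15 = 35. With m_s fixed to +1/2 there is one state per orbital, so 35 states.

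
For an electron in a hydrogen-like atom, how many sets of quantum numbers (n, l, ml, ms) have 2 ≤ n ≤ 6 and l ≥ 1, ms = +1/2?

85

Count contributing orbitals for each principal shell:
n=2 → 3; n=3 → 8; n=4 → 15; n=5 → 24; n=6 → 35.
Orbitals: 3 + 8 + 15 + 24 + 35 = 85. With ms fixed to +1/2 there is one state per orbital, so 85 states.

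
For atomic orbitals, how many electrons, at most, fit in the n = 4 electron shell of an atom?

A shell holds 2n² electrons: 2 × 4² = 2 × 16 = 32.

32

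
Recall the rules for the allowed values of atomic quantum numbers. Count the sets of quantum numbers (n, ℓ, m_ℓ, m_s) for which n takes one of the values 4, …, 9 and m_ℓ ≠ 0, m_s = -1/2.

Per-shell orbital counts meeting the constraint:
n=4 → 12; n=5 → 20; n=6 → 30; n=7 → 42; n=8 → 56; n=9 → 72.
Orbitals: 12 + 20 + 30 + 42 + 56 + 72 = 232. With m_s fixed to -1/2 there is one state per orbital, so 232 states.

232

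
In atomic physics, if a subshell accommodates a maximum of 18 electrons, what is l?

l = 4

2(2l+1) = 18 ⇒ 2l+1 = 9 ⇒ l = 4.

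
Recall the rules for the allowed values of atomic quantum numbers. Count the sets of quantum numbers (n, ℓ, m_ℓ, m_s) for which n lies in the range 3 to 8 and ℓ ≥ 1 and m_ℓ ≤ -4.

40

For each n in the range, tally the orbitals obeying ℓ ≥ 1 and m_ℓ ≤ -4:
n=5 → 1; n=6 → 3; n=7 → 6; n=8 → 10.
Orbitals: 1 + 3 + 6 + 10 = 20. Including both spin states (m_s = ±1/2) gives 2 × 20 = 40 states.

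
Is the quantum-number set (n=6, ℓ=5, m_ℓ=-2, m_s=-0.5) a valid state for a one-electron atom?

n = 6 is a positive integer. ℓ = 5 satisfies 0 ≤ ℓ ≤ n−1 = 5. m_ℓ = -2 lies in the range −ℓ … +ℓ (here −5 … 5). m_s = -1/2 is one of ±1/2.
All four constraints are satisfied.

Yes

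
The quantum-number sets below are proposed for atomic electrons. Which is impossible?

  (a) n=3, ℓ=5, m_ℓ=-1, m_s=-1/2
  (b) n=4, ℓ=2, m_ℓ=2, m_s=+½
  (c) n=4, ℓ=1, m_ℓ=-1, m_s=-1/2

(a) has ℓ = 5 ≥ n = 3, violating 0 ≤ ℓ ≤ n−1.
The remaining sets (b), (c) satisfy all four rules.

(a)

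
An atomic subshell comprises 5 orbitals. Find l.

l = 2

2l+1 = 5 gives l = 2.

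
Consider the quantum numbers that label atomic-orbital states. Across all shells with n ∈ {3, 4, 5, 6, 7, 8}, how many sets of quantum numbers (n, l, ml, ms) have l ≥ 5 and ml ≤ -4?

32

Per-shell orbital counts meeting the constraint:
n=6 → 2; n=7 → 5; n=8 → 9.
Orbitals: 2 + 5 + 9 = 16. Including both spin states (ms = ±1/2) gives 2 × 16 = 32 states.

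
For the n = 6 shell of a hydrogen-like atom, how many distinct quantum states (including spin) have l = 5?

Go through l = 0, …, 5 (the values permitted for n = 6).
Orbitals with l = 5, by l: l=5 → 11.
Orbitals: 11. Each orbital carries two spin states, so 11 × 2 = 22 states.

22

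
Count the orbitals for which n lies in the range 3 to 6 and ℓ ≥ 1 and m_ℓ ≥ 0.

48

Per-shell orbital counts meeting the constraint:
n=3 → 5; n=4 → 9; n=5 → 14; n=6 → 20.
Total orbitals: 5 + 9 + 14 + 20 = 48.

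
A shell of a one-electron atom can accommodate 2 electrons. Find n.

2n² = 2 ⇒ n² = 1 ⇒ n = 1.

n = 1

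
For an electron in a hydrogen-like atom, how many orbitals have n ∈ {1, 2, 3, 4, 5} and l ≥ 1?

50

Treat each shell separately and count matching orbitals:
n=2 → 3; n=3 → 8; n=4 → 15; n=5 → 24.
Total orbitals: 3 + 8 + 15 + 24 = 50.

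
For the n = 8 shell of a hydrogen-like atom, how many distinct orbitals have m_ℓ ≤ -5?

6

Go through ℓ = 0, …, 7 (the values permitted for n = 8).
Per ℓ-value: ℓ=5 → 1; ℓ=6 → 2; ℓ=7 → 3.
Total orbitals: 1 + 2 + 3 = 6.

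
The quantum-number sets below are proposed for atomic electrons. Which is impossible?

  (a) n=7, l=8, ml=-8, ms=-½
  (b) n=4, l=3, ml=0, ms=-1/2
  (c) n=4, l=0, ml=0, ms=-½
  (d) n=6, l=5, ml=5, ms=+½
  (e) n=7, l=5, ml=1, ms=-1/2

(a)

(a) has l = 8 ≥ n = 7, violating 0 ≤ l ≤ n−1.
The remaining sets (b), (c), (d), (e) satisfy all four rules.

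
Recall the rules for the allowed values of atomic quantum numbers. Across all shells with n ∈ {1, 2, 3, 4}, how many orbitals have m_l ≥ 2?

4

Work shell by shell — for each n, count the (l, m_l) pairs that satisfy m_l ≥ 2:
n=3 → 1; n=4 → 3.
Total orbitals: 1 + 3 = 4.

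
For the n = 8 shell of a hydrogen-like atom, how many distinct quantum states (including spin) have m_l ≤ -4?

20

Orbitals with m_l ≤ -4, by l: l=4 → 1; l=5 → 2; l=6 → 3; l=7 → 4.
Orbitals: 1 + 2 + 3 + 4 = 10. Each orbital carries two spin states, so 10 × 2 = 20 states.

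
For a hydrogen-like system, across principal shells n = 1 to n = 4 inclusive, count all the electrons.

60

Shell n has n² orbitals: 1²=1 + 2²=4 + 3²=9 + 4²=16 = 30 orbitals.
Two spin states per orbital: 2 × 30 = 60 electrons.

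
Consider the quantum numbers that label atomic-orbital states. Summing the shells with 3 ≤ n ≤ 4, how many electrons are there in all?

50

Shell n has n² orbitals: 3²=9 + 4²=16 = 25 orbitals.
Two spin states per orbital: 2 × 25 = 50 electrons.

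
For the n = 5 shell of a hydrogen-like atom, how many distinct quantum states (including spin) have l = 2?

For n = 5, l ranges over 0 … 4.
Contributions: l=2 → 5.
Orbitals: 5. Each orbital carries two spin states, so 5 × 2 = 10 states.

10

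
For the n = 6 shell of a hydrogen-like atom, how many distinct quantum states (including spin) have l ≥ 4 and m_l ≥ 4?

6

Orbitals with l ≥ 4 and m_l ≥ 4, by l: l=4 → 1; l=5 → 2.
Orbitals: 1 + 2 = 3. Each orbital carries two spin states, so 3 × 2 = 6 states.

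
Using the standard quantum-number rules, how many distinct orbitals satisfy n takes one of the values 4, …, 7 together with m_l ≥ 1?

52

For each n in the range, tally the orbitals obeying m_l ≥ 1:
n=4 → 6; n=5 → 10; n=6 → 15; n=7 → 21.
Total orbitals: 6 + 10 + 15 + 21 = 52.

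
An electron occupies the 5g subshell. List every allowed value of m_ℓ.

The 5g subshell has ℓ = 4, and m_ℓ takes every integer from −ℓ to +ℓ. With ℓ = 4 that gives the 9 values -4, -3, -2, -1, 0, 1, 2, 3, 4.

-4, -3, -2, -1, 0, 1, 2, 3, 4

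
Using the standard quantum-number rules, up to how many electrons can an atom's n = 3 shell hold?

18

A shell holds 2n² electrons: 2 × 3² = 2 × 9 = 18.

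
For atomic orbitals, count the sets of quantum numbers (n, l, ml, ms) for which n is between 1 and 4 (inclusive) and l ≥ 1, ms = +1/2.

26

For each n in the range, tally the orbitals obeying l ≥ 1:
n=2 → 3; n=3 → 8; n=4 → 15.
Orbitals: 3 + 8 + 15 = 26. With ms fixed to +1/2 there is one state per orbital, so 26 states.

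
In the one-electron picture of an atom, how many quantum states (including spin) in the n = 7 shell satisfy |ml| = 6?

For n = 7, l ranges over 0 … 6.
Orbitals with |ml| = 6, by l: l=6 → 2.
Orbitals: 2. Each orbital carries two spin states, so 2 × 2 = 4 states.

4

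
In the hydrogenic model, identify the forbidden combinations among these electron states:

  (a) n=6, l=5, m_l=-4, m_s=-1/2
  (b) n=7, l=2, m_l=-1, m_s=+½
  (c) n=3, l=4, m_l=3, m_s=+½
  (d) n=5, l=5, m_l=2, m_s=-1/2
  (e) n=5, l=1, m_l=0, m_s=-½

(c) has l = 4 ≥ n = 3, violating 0 ≤ l ≤ n−1.
(d) has l = 5 ≥ n = 5, violating 0 ≤ l ≤ n−1.
The remaining sets (a), (b), (e) satisfy all four rules.

(c) and (d)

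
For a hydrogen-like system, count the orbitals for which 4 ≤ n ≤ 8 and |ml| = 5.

12

Treat each shell separately and count matching orbitals:
n=6 → 2; n=7 → 4; n=8 → 6.
Total orbitals: 2 + 4 + 6 = 12.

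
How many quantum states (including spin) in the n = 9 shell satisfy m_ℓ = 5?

8

Go through ℓ = 0, …, 8 (the values permitted for n = 9).
Orbitals with m_ℓ = 5, by ℓ: ℓ=5 → 1; ℓ=6 → 1; ℓ=7 → 1; ℓ=8 → 1.
Orbitals: 1 + 1 + 1 + 1 = 4. Each orbital carries two spin states, so 4 × 2 = 8 states.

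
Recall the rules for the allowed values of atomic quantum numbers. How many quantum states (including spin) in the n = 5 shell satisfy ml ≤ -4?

2

For n = 5, l ranges over 0 … 4.
Contributions: l=4 → 1.
Orbitals: 1. Each orbital carries two spin states, so 1 × 2 = 2 states.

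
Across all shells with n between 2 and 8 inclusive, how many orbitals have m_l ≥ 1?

84

Go shell by shell, enumerating (l, m_l) with m_l ≥ 1:
n=2 → 1; n=3 → 3; n=4 → 6; n=5 → 10; n=6 → 15; n=7 → 21; n=8 → 28.
Total orbitals: 1 + 3 + 6 + 10 + 15 + 21 + 28 = 84.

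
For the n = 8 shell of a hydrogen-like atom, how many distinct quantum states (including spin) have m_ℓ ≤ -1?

Contributions: ℓ=1 → 1; ℓ=2 → 2; ℓ=3 → 3; ℓ=4 → 4; ℓ=5 → 5; ℓ=6 → 6; ℓ=7 → 7.
Orbitals: 1 + 2 + 3 + 4 + 5 + 6 + 7 = 28. Each orbital carries two spin states, so 28 × 2 = 56 states.

56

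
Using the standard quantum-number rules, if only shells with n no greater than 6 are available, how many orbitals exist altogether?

91

Total orbitals = 1² + 2² + 3² + 4² + 5² + 6² = 91.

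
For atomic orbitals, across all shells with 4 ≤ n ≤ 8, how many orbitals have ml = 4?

10

Per-shell orbital counts meeting the constraint:
n=5 → 1; n=6 → 2; n=7 → 3; n=8 → 4.
Total orbitals: 1 + 2 + 3 + 4 = 10.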